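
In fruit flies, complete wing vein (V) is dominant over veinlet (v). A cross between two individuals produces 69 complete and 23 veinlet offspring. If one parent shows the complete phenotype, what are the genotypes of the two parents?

Observed offspring: 69 complete, 23 veinlet
The observed ratio simplifies to 3:1. Veinlet (vv) offspring appear, so each parent must contribute one v allele. The parent stated to show complete carries V, so it is Vv. The other parent is then either Vv or vv: Vv × vv would give a 1:1 split, whereas Vv × Vv gives 3:1 — matching the data. So both parents are heterozygous (Vv × Vv).
Parent genotypes: Vv × Vv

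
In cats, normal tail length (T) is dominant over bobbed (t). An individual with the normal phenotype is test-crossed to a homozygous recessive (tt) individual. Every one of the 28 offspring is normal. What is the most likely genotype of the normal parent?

Test cross: ? × tt
All offspring are normal.
If the unknown parent were heterozygous (Tt), about half of 28 offspring would be bobbed; none are. The unknown parent is most likely homozygous dominant (TT).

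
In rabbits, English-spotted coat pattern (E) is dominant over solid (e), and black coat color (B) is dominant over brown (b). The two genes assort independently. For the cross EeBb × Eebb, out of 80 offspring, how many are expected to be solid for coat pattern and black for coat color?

Dihybrid cross EeBb × Eebb — consider each gene separately:
coat pattern: Ee × Ee → 1 EE, 2 Ee, 1 ee → 3 E_ : 1 ee (out of 4)
coat color: Bb × bb → 2 Bb, 2 bb → 2 B_ : 2 bb (out of 4)
Looking for: solid (ee) and black (B_)
P(solid) = 1/4, P(black) = 2/4
P(both) = 1/4 × 2/4 = 2/16 = 1/8
Expected count = 1/8 × 80 = 10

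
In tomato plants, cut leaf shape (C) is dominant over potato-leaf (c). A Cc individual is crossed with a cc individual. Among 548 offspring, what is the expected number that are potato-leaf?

Punnett square for Cc × cc:
Offspring genotypes: 2 Cc, 2 cc
cut: 2, potato-leaf: 2
potato-leaf: 2 out of 4 → fraction 1/2
Expected count = 1/2 × 548 = 274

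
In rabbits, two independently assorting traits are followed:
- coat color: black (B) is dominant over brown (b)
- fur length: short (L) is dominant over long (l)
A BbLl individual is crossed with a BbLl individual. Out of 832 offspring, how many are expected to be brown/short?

Dihybrid cross BbLl × BbLl — consider each gene separately:
coat color: Bb × Bb → 1 BB, 2 Bb, 1 bb → 3 B_ : 1 bb (out of 4)
fur length: Ll × Ll → 1 LL, 2 Ll, 1 ll → 3 L_ : 1 ll (out of 4)
Combine (counts out of 4 × 4 = 16): black/short (B_L_) = 3×3 = 9; black/long (B_ll) = 3×1 = 3; brown/short (bbL_) = 1×3 = 3; brown/long (bbll) = 1×1 = 1
Phenotype counts (out of 16): 9 black/short, 3 black/long, 3 brown/short, 1 brown/long
brown/short: 3 out of 16 → fraction 3/16
Expected count = 3/16 × 832 = 156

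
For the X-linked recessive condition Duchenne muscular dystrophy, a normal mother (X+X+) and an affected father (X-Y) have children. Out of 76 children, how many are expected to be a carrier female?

Cross: X+X+ × X-Y
Offspring: 2 X+X-, 2 X+Y
Probability of a carrier female: 2/4 = 1/2
Expected count = 1/2 × 76 = 38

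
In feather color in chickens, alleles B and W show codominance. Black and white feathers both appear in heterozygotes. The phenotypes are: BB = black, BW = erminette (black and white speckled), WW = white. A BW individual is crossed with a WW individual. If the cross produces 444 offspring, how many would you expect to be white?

Punnett square for BW × WW:
Offspring genotypes: 2 BW, 2 WW
Phenotype counts: 2 erminette (black and white speckled), 2 white
white: 2 out of 4 → fraction 1/2
Expected count = 1/2 × 444 = 222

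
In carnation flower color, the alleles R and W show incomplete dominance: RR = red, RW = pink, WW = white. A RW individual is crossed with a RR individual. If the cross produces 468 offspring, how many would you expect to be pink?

Punnett square for RW × RR:
Offspring genotypes: 2 RR, 2 RW
Phenotype counts: 2 red, 2 pink
pink: 2 out of 4 → fraction 1/2
Expected count = 1/2 × 468 = 234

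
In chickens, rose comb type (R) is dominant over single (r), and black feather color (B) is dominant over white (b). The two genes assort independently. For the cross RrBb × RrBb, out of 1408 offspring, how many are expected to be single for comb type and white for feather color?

Dihybrid cross RrBb × RrBb — consider each gene separately:
comb type: Rr × Rr → 1 RR, 2 Rr, 1 rr → 3 R_ : 1 rr (out of 4)
feather color: Bb × Bb → 1 BB, 2 Bb, 1 bb → 3 B_ : 1 bb (out of 4)
Looking for: single (rr) and white (bb)
P(single) = 1/4, P(white) = 1/4
P(both) = 1/4 × 1/4 = 1/16
Expected count = 1/16 × 1408 = 88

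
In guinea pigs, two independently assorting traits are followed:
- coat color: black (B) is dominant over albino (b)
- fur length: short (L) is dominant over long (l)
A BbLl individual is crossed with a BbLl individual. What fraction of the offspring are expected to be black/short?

Dihybrid cross BbLl × BbLl — consider each gene separately:
coat color: Bb × Bb → 1 BB, 2 Bb, 1 bb → 3 B_ : 1 bb (out of 4)
fur length: Ll × Ll → 1 LL, 2 Ll, 1 ll → 3 L_ : 1 ll (out of 4)
Combine (counts out of 4 × 4 = 16): black/short (B_L_) = 3×3 = 9; black/long (B_ll) = 3×1 = 3; albino/short (bbL_) = 1×3 = 3; albino/long (bbll) = 1×1 = 1
Phenotype counts (out of 16): 9 black/short, 3 black/long, 3 albino/short, 1 albino/long
black/short: 9 out of 16
Probability: 9/16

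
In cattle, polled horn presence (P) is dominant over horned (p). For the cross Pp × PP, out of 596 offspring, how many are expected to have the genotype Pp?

Punnett square for Pp × PP:
Offspring genotypes: 2 PP, 2 Pp
Total offspring: 4
Count with target: 2
Probability: 2/4 = 1/2
Expected count = 1/2 × 596 = 298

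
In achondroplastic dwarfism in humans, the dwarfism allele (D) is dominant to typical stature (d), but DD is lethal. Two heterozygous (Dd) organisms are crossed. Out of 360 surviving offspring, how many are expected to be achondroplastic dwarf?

Cross: Dd × Dd
Punnett square offspring (before lethality): 1 DD, 2 Dd, 1 dd
The DD genotype is lethal (embryos die); surviving offspring: 2 Dd, 1 dd
achondroplastic dwarf: 2 out of 3 → fraction 2/3
Expected count = 2/3 × 360 = 240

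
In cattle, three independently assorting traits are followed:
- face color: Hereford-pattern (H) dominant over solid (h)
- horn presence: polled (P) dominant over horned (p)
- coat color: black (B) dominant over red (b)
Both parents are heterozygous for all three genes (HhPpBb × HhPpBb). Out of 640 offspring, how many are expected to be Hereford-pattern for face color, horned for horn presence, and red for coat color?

Trihybrid cross: HhPpBb × HhPpBb
Each trait segregates independently with a 3:1 phenotypic ratio, so each gene contributes 3/4 (dominant) or 1/4 (recessive).
Target: Hereford-pattern (face color), horned (horn presence), red (coat color)
Probability = product of independent per-trait probabilities
= 3/4 × 1/4 × 1/4 = 3/64
Expected count = 3/64 × 640 = 30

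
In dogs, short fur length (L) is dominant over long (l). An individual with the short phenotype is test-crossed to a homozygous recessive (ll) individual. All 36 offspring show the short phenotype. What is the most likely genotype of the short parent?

Test cross: ? × ll
All offspring are short.
If the unknown parent were heterozygous (Ll), about half of 36 offspring would be long; none are. The unknown parent is most likely homozygous dominant (LL).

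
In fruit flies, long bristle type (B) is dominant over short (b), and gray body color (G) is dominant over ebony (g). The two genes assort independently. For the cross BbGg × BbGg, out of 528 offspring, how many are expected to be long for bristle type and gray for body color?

Dihybrid cross BbGg × BbGg — consider each gene separately:
bristle type: Bb × Bb → 1 BB, 2 Bb, 1 bb → 3 B_ : 1 bb (out of 4)
body color: Gg × Gg → 1 GG, 2 Gg, 1 gg → 3 G_ : 1 gg (out of 4)
Looking for: long (B_) and gray (G_)
P(long) = 3/4, P(gray) = 3/4
P(both) = 3/4 × 3/4 = 9/16
Expected count = 9/16 × 528 = 297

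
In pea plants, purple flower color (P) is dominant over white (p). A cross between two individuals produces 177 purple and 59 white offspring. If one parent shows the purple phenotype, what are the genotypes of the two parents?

Observed offspring: 177 purple, 59 white
The observed ratio simplifies to 3:1. White (pp) offspring appear, so each parent must contribute one p allele. The parent stated to show purple carries P, so it is Pp. The other parent is then either Pp or pp: Pp × pp would give a 1:1 split, whereas Pp × Pp gives 3:1 — matching the data. So both parents are heterozygous (Pp × Pp).
Parent genotypes: Pp × Pp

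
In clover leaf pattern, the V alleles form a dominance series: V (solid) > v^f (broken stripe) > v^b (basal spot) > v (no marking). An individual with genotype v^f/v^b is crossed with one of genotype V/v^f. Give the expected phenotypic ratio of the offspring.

Cross: v^f/v^b × V/v^f
Allele dominance: V > v^f > v^b > v
Offspring genotypes: 1 V/v^f, 1 v^f/v^f, 1 V/v^b, 1 v^f/v^b
Phenotype counts: 2 solid, 2 broken stripe
Ratio: 1 solid : 1 broken stripe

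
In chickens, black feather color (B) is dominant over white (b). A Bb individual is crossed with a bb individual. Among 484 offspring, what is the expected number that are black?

Punnett square for Bb × bb:
Offspring genotypes: 2 Bb, 2 bb
black: 2, white: 2
black: 2 out of 4 → fraction 1/2
Expected count = 1/2 × 484 = 242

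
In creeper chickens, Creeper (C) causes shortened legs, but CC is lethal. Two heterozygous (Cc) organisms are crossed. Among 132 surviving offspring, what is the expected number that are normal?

Cross: Cc × Cc
Punnett square offspring (before lethality): 1 CC, 2 Cc, 1 cc
The CC genotype is lethal (embryos die); surviving offspring: 2 Cc, 1 cc
normal: 1 out of 3 → fraction 1/3
Expected count = 1/3 × 132 = 44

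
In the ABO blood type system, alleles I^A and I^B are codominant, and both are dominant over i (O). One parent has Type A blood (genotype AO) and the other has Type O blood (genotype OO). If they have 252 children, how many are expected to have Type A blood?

Cross: AO × OO
Possible offspring genotypes: 2 AO, 2 OO
Blood type counts: 2 Type A, 2 Type O
Probability of Type A: 2/4 = 1/2
Expected count = 1/2 × 252 = 126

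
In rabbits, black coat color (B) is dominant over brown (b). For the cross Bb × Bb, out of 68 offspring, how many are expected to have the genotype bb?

Punnett square for Bb × Bb:
Offspring genotypes: 1 BB, 2 Bb, 1 bb
Total offspring: 4
Count with target: 1
Probability: 1/4
Expected count = 1/4 × 68 = 17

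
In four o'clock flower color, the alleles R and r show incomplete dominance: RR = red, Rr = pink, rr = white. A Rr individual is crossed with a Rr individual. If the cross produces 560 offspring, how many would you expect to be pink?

Punnett square for Rr × Rr:
Offspring genotypes: 1 RR, 2 Rr, 1 rr
Phenotype counts: 1 red, 2 pink, 1 white
pink: 2 out of 4 → fraction 1/2
Expected count = 1/2 × 560 = 280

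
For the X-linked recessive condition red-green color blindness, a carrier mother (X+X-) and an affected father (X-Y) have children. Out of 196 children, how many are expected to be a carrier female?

Cross: X+X- × X-Y
Offspring: 1 X+X-, 1 X+Y, 1 X-X-, 1 X-Y
Probability of a carrier female: 1/4
Expected count = 1/4 × 196 = 49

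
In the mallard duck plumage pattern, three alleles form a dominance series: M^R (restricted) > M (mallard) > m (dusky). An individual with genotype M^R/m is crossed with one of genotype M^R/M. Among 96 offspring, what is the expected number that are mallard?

Cross: M^R/m × M^R/M
Allele dominance: M^R > M > m
Offspring genotypes: 1 M^R/M^R, 1 M^R/M, 1 M^R/m, 1 M/m
Phenotype counts: 3 restricted, 1 mallard
mallard: 1 out of 4 → fraction 1/4
Expected count = 1/4 × 96 = 24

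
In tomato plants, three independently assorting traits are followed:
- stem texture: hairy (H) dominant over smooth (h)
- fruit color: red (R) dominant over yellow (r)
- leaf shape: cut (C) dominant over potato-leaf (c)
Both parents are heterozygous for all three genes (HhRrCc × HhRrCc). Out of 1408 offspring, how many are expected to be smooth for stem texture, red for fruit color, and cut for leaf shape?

Trihybrid cross: HhRrCc × HhRrCc
Each trait segregates independently with a 3:1 phenotypic ratio, so each gene contributes 3/4 (dominant) or 1/4 (recessive).
Target: smooth (stem texture), red (fruit color), cut (leaf shape)
Probability = product of independent per-trait probabilities
= 1/4 × 3/4 × 3/4 = 9/64
Expected count = 9/64 × 1408 = 198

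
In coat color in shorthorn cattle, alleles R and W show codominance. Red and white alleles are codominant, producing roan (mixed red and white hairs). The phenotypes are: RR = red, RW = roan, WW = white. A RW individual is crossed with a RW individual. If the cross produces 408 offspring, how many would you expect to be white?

Punnett square for RW × RW:
Offspring genotypes: 1 RR, 2 RW, 1 WW
Phenotype counts: 1 red, 2 roan, 1 white
white: 1 out of 4 → fraction 1/4
Expected count = 1/4 × 408 = 102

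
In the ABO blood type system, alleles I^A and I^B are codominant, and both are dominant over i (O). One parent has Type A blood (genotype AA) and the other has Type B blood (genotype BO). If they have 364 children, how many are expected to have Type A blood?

Cross: AA × BO
Possible offspring genotypes: 2 AB, 2 AO
Blood type counts: 2 Type AB, 2 Type A
Probability of Type A: 2/4 = 1/2
Expected count = 1/2 × 364 = 182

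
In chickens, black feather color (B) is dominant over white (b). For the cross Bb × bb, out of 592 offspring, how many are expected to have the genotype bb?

Punnett square for Bb × bb:
Offspring genotypes: 2 Bb, 2 bb
Total offspring: 4
Count with target: 2
Probability: 2/4 = 1/2
Expected count = 1/2 × 592 = 296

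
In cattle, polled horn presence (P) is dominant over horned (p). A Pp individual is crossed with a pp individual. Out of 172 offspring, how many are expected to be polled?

Punnett square for Pp × pp:
Offspring genotypes: 2 Pp, 2 pp
polled: 2, horned: 2
polled: 2 out of 4 → fraction 1/2
Expected count = 1/2 × 172 = 86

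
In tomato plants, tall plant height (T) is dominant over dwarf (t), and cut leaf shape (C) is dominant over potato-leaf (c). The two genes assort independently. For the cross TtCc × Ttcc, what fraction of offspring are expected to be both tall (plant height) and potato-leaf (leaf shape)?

Dihybrid cross TtCc × Ttcc — consider each gene separately:
plant height: Tt × Tt → 1 TT, 2 Tt, 1 tt → 3 T_ : 1 tt (out of 4)
leaf shape: Cc × cc → 2 Cc, 2 cc → 2 C_ : 2 cc (out of 4)
Looking for: tall (T_) and potato-leaf (cc)
P(tall) = 3/4, P(potato-leaf) = 2/4
P(both) = 3/4 × 2/4 = 6/16 = 3/8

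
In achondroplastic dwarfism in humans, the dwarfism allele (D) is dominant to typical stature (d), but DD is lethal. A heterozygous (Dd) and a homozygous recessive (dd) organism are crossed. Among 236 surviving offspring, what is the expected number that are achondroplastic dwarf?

Cross: Dd × dd
Punnett square offspring (before lethality): 2 Dd, 2 dd
No DD offspring are produced in this cross.
achondroplastic dwarf: 2 out of 4 → fraction 1/2
Expected count = 1/2 × 236 = 118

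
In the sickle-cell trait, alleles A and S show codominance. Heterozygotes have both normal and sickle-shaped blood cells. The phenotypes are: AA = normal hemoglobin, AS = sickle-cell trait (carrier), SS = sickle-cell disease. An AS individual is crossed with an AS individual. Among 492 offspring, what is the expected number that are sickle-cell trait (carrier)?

Punnett square for AS × AS:
Offspring genotypes: 1 AA, 2 AS, 1 SS
Phenotype counts: 1 normal hemoglobin, 2 sickle-cell trait (carrier), 1 sickle-cell disease
sickle-cell trait (carrier): 2 out of 4 → fraction 1/2
Expected count = 1/2 × 492 = 246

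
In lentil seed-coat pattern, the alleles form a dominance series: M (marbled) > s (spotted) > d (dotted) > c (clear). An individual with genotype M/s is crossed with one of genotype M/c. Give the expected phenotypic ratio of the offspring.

Cross: M/s × M/c
Allele dominance: M > s > d > c
Offspring genotypes: 1 M/M, 1 M/c, 1 M/s, 1 s/c
Phenotype counts: 3 marbled, 1 spotted
Ratio: 3 marbled : 1 spotted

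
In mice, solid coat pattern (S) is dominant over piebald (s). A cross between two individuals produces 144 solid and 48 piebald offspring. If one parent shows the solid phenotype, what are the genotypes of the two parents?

Observed offspring: 144 solid, 48 piebald
The observed ratio simplifies to 3:1. Piebald (ss) offspring appear, so each parent must contribute one s allele. The parent stated to show solid carries S, so it is Ss. The other parent is then either Ss or ss: Ss × ss would give a 1:1 split, whereas Ss × Ss gives 3:1 — matching the data. So both parents are heterozygous (Ss × Ss).
Parent genotypes: Ss × Ss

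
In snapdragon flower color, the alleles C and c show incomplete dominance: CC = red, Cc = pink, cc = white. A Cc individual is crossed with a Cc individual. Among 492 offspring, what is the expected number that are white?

Punnett square for Cc × Cc:
Offspring genotypes: 1 CC, 2 Cc, 1 cc
Phenotype counts: 1 red, 2 pink, 1 white
white: 1 out of 4 → fraction 1/4
Expected count = 1/4 × 492 = 123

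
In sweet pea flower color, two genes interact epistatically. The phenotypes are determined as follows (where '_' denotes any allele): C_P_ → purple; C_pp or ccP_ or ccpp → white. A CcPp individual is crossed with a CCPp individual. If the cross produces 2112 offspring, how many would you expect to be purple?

Cross: CcPp × CCPp — consider each gene separately:
C gene: Cc × CC → 2 CC, 2 Cc → 4 C_ (out of 4)
P gene: Pp × Pp → 1 PP, 2 Pp, 1 pp → 3 P_ : 1 pp (out of 4)
Genotype classes (out of 4 × 4 = 16): C_P_ = 4×3 = 12; C_pp = 4×1 = 4
Apply the phenotype rules: C_P_ (12) → purple; C_pp (4) → white
Phenotype counts (out of 16): 12 purple, 4 white
purple: 12 out of 16 → fraction 3/4
Expected count = 3/4 × 2112 = 1584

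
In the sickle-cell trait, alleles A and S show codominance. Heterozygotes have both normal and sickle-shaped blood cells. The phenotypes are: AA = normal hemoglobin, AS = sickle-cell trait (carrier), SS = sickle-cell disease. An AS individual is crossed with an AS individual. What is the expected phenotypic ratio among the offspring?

Punnett square for AS × AS:
Offspring genotypes: 1 AA, 2 AS, 1 SS
Phenotype counts: 1 normal hemoglobin, 2 sickle-cell trait (carrier), 1 sickle-cell disease
Ratio: 1 normal hemoglobin : 2 sickle-cell trait (carrier) : 1 sickle-cell disease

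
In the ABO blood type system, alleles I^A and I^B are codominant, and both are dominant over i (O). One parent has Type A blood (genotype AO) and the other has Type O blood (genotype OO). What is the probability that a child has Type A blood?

Cross: AO × OO
Possible offspring genotypes: 2 AO, 2 OO
Blood type counts: 2 Type A, 2 Type O
Probability of Type A: 2/4 = 1/2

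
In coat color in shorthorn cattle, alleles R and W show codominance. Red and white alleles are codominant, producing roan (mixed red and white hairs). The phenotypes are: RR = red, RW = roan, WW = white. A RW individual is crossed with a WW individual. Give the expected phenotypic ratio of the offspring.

Punnett square for RW × WW:
Offspring genotypes: 2 RW, 2 WW
Phenotype counts: 2 roan, 2 white
Ratio: 1 roan : 1 white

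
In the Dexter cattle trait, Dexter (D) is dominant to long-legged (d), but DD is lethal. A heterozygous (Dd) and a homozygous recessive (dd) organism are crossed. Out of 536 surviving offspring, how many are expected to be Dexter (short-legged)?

Cross: Dd × dd
Punnett square offspring (before lethality): 2 Dd, 2 dd
No DD offspring are produced in this cross.
Dexter (short-legged): 2 out of 4 → fraction 1/2
Expected count = 1/2 × 536 = 268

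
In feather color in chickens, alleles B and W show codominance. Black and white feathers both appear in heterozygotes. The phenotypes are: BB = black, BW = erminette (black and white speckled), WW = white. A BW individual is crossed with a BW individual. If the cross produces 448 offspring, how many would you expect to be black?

Punnett square for BW × BW:
Offspring genotypes: 1 BB, 2 BW, 1 WW
Phenotype counts: 1 black, 2 erminette (black and white speckled), 1 white
black: 1 out of 4 → fraction 1/4
Expected count = 1/4 × 448 = 112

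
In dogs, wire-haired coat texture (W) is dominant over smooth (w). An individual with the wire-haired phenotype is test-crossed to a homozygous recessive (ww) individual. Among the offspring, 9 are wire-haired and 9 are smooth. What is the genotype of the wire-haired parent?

Test cross: ? × ww
Offspring: 9 wire-haired, 9 smooth — approximately 1:1.
A 1:1 ratio in a test cross indicates the unknown parent is heterozygous (Ww).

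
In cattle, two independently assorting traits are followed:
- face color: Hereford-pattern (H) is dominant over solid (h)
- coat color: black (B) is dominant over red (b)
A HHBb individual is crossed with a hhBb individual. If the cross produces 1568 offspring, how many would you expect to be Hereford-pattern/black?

Dihybrid cross HHBb × hhBb — consider each gene separately:
face color: HH × hh → 4 Hh → 4 H_ (out of 4)
coat color: Bb × Bb → 1 BB, 2 Bb, 1 bb → 3 B_ : 1 bb (out of 4)
Combine (counts out of 4 × 4 = 16): Hereford-pattern/black (H_B_) = 4×3 = 12; Hereford-pattern/red (H_bb) = 4×1 = 4
Phenotype counts (out of 16): 12 Hereford-pattern/black, 4 Hereford-pattern/red
Hereford-pattern/black: 12 out of 16 → fraction 3/4
Expected count = 3/4 × 1568 = 1176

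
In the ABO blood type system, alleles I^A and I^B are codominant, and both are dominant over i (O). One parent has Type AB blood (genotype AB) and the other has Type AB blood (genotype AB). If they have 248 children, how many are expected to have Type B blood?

Cross: AB × AB
Possible offspring genotypes: 1 AA, 2 AB, 1 BB
Blood type counts: 1 Type A, 2 Type AB, 1 Type B
Probability of Type B: 1/4
Expected count = 1/4 × 248 = 62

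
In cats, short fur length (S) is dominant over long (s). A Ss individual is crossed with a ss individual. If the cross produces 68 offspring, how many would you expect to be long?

Punnett square for Ss × ss:
Offspring genotypes: 2 Ss, 2 ss
short: 2, long: 2
long: 2 out of 4 → fraction 1/2
Expected count = 1/2 × 68 = 34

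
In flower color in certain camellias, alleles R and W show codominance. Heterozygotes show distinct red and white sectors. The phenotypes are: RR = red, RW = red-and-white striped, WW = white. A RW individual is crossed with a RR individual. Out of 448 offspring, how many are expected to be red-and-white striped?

Punnett square for RW × RR:
Offspring genotypes: 2 RR, 2 RW
Phenotype counts: 2 red, 2 red-and-white striped
red-and-white striped: 2 out of 4 → fraction 1/2
Expected count = 1/2 × 448 = 224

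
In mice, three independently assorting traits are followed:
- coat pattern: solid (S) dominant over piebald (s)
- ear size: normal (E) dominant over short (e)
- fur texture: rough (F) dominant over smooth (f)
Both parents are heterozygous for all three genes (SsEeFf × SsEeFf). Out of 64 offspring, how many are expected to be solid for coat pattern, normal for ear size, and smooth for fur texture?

Trihybrid cross: SsEeFf × SsEeFf
Each trait segregates independently with a 3:1 phenotypic ratio, so each gene contributes 3/4 (dominant) or 1/4 (recessive).
Target: solid (coat pattern), normal (ear size), smooth (fur texture)
Probability = product of independent per-trait probabilities
= 3/4 × 3/4 × 1/4 = 9/64
Expected count = 9/64 × 64 = 9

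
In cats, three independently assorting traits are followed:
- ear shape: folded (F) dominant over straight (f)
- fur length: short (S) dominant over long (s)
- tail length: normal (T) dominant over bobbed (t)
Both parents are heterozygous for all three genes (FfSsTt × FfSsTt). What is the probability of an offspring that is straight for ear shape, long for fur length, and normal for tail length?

Trihybrid cross: FfSsTt × FfSsTt
Each trait segregates independently with a 3:1 phenotypic ratio, so each gene contributes 3/4 (dominant) or 1/4 (recessive).
Target: straight (ear shape), long (fur length), normal (tail length)
Probability = product of independent per-trait probabilities
= 1/4 × 1/4 × 3/4 = 3/64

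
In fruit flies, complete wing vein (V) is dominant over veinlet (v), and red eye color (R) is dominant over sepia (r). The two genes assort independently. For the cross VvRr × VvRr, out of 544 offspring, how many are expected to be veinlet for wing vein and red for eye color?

Dihybrid cross VvRr × VvRr — consider each gene separately:
wing vein: Vv × Vv → 1 VV, 2 Vv, 1 vv → 3 V_ : 1 vv (out of 4)
eye color: Rr × Rr → 1 RR, 2 Rr, 1 rr → 3 R_ : 1 rr (out of 4)
Looking for: veinlet (vv) and red (R_)
P(veinlet) = 1/4, P(red) = 3/4
P(both) = 1/4 × 3/4 = 3/16
Expected count = 3/16 × 544 = 102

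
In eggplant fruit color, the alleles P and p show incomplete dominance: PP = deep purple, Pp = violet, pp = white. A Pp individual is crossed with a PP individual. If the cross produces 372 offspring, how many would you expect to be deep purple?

Punnett square for Pp × PP:
Offspring genotypes: 2 PP, 2 Pp
Phenotype counts: 2 deep purple, 2 violet
deep purple: 2 out of 4 → fraction 1/2
Expected count = 1/2 × 372 = 186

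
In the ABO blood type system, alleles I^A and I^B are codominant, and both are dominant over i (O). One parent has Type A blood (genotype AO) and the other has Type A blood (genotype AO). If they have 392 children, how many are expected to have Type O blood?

Cross: AO × AO
Possible offspring genotypes: 1 AA, 2 AO, 1 OO
Blood type counts: 3 Type A, 1 Type O
Probability of Type O: 1/4
Expected count = 1/4 × 392 = 98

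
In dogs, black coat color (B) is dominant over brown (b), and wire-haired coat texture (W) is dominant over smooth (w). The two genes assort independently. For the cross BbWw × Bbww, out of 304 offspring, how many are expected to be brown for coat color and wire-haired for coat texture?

Dihybrid cross BbWw × Bbww — consider each gene separately:
coat color: Bb × Bb → 1 BB, 2 Bb, 1 bb → 3 B_ : 1 bb (out of 4)
coat texture: Ww × ww → 2 Ww, 2 ww → 2 W_ : 2 ww (out of 4)
Looking for: brown (bb) and wire-haired (W_)
P(brown) = 1/4, P(wire-haired) = 2/4
P(both) = 1/4 × 2/4 = 2/16 = 1/8
Expected count = 1/8 × 304 = 38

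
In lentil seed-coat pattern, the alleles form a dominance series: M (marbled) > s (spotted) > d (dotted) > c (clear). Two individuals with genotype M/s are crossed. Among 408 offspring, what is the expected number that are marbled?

Cross: M/s × M/s
Allele dominance: M > s > d > c
Offspring genotypes: 1 M/M, 2 M/s, 1 s/s
Phenotype counts: 3 marbled, 1 spotted
marbled: 3 out of 4 → fraction 3/4
Expected count = 3/4 × 408 = 306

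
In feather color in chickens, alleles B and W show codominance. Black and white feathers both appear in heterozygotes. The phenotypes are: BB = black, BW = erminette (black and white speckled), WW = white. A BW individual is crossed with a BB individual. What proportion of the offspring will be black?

Punnett square for BW × BB:
Offspring genotypes: 2 BB, 2 BW
Phenotype counts: 2 black, 2 erminette (black and white speckled)
black: 2 out of 4
Probability: 2/4 = 1/2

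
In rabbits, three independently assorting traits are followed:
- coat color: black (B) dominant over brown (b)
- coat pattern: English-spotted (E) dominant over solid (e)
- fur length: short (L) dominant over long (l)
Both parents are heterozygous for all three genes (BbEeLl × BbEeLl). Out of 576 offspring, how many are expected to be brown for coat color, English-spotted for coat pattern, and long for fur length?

Trihybrid cross: BbEeLl × BbEeLl
Each trait segregates independently with a 3:1 phenotypic ratio, so each gene contributes 3/4 (dominant) or 1/4 (recessive).
Target: brown (coat color), English-spotted (coat pattern), long (fur length)
Probability = product of independent per-trait probabilities
= 1/4 × 3/4 × 1/4 = 3/64
Expected count = 3/64 × 576 = 27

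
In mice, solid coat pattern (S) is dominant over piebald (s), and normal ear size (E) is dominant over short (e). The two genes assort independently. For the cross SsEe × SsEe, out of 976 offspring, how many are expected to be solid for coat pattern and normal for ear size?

Dihybrid cross SsEe × SsEe — consider each gene separately:
coat pattern: Ss × Ss → 1 SS, 2 Ss, 1 ss → 3 S_ : 1 ss (out of 4)
ear size: Ee × Ee → 1 EE, 2 Ee, 1 ee → 3 E_ : 1 ee (out of 4)
Looking for: solid (S_) and normal (E_)
P(solid) = 3/4, P(normal) = 3/4
P(both) = 3/4 × 3/4 = 9/16
Expected count = 9/16 × 976 = 549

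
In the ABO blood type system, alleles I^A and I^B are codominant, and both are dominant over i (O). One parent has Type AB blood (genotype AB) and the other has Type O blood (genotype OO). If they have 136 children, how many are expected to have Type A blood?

Cross: AB × OO
Possible offspring genotypes: 2 AO, 2 BO
Blood type counts: 2 Type A, 2 Type B
Probability of Type A: 2/4 = 1/2
Expected count = 1/2 × 136 = 68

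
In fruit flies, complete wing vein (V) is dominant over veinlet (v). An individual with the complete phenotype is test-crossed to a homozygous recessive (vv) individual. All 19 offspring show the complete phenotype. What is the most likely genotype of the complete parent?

Test cross: ? × vv
All offspring are complete.
If the unknown parent were heterozygous (Vv), about half of 19 offspring would be veinlet; none are. The unknown parent is most likely homozygous dominant (VV).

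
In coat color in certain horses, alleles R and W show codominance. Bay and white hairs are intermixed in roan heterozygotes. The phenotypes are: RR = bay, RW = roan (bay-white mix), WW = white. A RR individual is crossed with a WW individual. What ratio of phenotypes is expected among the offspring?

Punnett square for RR × WW:
Offspring genotypes: 4 RW
Phenotype counts: 4 roan (bay-white mix)
Ratio: all roan (bay-white mix)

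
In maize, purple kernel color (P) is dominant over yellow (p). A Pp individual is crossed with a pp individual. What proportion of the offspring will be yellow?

Punnett square for Pp × pp:
Offspring genotypes: 2 Pp, 2 pp
purple: 2, yellow: 2
yellow: 2 out of 4
Probability: 2/4 = 1/2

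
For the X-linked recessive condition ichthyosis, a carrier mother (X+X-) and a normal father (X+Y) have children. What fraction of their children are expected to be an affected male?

Cross: X+X- × X+Y
Offspring: 1 X+X+, 1 X+Y, 1 X+X-, 1 X-Y
Probability of an affected male: 1/4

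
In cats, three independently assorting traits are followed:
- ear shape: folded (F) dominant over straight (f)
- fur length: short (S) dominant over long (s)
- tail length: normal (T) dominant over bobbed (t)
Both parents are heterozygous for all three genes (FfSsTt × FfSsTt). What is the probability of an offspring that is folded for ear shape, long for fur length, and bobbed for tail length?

Trihybrid cross: FfSsTt × FfSsTt
Each trait segregates independently with a 3:1 phenotypic ratio, so each gene contributes 3/4 (dominant) or 1/4 (recessive).
Target: folded (ear shape), long (fur length), bobbed (tail length)
Probability = product of independent per-trait probabilities
= 3/4 × 1/4 × 1/4 = 3/64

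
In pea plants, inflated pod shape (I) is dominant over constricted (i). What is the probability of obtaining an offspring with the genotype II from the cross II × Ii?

Punnett square for II × Ii:
Offspring genotypes: 2 II, 2 Ii
Total offspring: 4
Count with target: 2
Probability: 2/4 = 1/2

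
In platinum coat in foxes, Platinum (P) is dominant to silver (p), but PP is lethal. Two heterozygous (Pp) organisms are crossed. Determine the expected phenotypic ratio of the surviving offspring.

Cross: Pp × Pp
Punnett square offspring (before lethality): 1 PP, 2 Pp, 1 pp
The PP genotype is lethal (embryos die); surviving offspring: 2 Pp, 1 pp
Ratio: 2 platinum : 1 silver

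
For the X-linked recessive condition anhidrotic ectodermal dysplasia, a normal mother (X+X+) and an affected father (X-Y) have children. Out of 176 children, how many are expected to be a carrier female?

Cross: X+X+ × X-Y
Offspring: 2 X+X-, 2 X+Y
Probability of a carrier female: 2/4 = 1/2
Expected count = 1/2 × 176 = 88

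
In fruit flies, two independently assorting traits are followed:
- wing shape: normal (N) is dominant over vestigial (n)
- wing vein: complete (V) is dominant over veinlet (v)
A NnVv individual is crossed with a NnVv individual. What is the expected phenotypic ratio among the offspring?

Dihybrid cross NnVv × NnVv — consider each gene separately:
wing shape: Nn × Nn → 1 NN, 2 Nn, 1 nn → 3 N_ : 1 nn (out of 4)
wing vein: Vv × Vv → 1 VV, 2 Vv, 1 vv → 3 V_ : 1 vv (out of 4)
Combine (counts out of 4 × 4 = 16): normal/complete (N_V_) = 3×3 = 9; normal/veinlet (N_vv) = 3×1 = 3; vestigial/complete (nnV_) = 1×3 = 3; vestigial/veinlet (nnvv) = 1×1 = 1
Phenotype counts (out of 16): 9 normal/complete, 3 normal/veinlet, 3 vestigial/complete, 1 vestigial/veinlet
Ratio: 9 normal/complete : 3 normal/veinlet : 3 vestigial/complete : 1 vestigial/veinlet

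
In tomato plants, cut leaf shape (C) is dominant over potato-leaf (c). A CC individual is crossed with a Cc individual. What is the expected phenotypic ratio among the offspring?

Punnett square for CC × Cc:
Offspring genotypes: 2 CC, 2 Cc
cut: 4, potato-leaf: 0
Ratio: all cut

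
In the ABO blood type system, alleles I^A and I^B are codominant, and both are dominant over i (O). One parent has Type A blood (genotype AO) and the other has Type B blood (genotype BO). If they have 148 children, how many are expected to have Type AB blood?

Cross: AO × BO
Possible offspring genotypes: 1 AB, 1 AO, 1 BO, 1 OO
Blood type counts: 1 Type AB, 1 Type A, 1 Type B, 1 Type O
Probability of Type AB: 1/4
Expected count = 1/4 × 148 = 37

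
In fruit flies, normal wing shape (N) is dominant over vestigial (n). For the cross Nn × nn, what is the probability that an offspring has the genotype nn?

Punnett square for Nn × nn:
Offspring genotypes: 2 Nn, 2 nn
Total offspring: 4
Count with target: 2
Probability: 2/4 = 1/2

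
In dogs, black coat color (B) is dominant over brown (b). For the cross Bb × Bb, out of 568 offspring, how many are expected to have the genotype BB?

Punnett square for Bb × Bb:
Offspring genotypes: 1 BB, 2 Bb, 1 bb
Total offspring: 4
Count with target: 1
Probability: 1/4
Expected count = 1/4 × 568 = 142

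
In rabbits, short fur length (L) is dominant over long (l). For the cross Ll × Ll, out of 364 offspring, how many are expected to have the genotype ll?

Punnett square for Ll × Ll:
Offspring genotypes: 1 LL, 2 Ll, 1 ll
Total offspring: 4
Count with target: 1
Probability: 1/4
Expected count = 1/4 × 364 = 91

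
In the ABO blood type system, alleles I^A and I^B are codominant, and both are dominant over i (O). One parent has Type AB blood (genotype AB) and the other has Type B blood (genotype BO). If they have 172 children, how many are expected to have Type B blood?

Cross: AB × BO
Possible offspring genotypes: 1 AB, 1 AO, 1 BB, 1 BO
Blood type counts: 1 Type AB, 1 Type A, 2 Type B
Probability of Type B: 2/4 = 1/2
Expected count = 1/2 × 172 = 86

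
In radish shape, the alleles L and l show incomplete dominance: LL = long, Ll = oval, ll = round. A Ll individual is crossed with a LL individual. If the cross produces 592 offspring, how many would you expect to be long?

Punnett square for Ll × LL:
Offspring genotypes: 2 LL, 2 Ll
Phenotype counts: 2 long, 2 oval
long: 2 out of 4 → fraction 1/2
Expected count = 1/2 × 592 = 296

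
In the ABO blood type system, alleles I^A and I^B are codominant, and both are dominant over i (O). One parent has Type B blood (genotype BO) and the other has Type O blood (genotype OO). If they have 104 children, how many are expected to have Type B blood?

Cross: BO × OO
Possible offspring genotypes: 2 BO, 2 OO
Blood type counts: 2 Type B, 2 Type O
Probability of Type B: 2/4 = 1/2
Expected count = 1/2 × 104 = 52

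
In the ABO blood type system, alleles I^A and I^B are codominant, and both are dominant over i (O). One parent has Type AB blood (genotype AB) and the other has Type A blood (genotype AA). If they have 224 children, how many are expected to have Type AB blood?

Cross: AB × AA
Possible offspring genotypes: 2 AA, 2 AB
Blood type counts: 2 Type A, 2 Type AB
Probability of Type AB: 2/4 = 1/2
Expected count = 1/2 × 224 = 112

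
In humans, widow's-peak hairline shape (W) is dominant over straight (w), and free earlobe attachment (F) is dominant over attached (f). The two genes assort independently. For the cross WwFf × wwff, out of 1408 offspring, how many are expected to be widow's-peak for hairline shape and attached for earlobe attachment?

Dihybrid cross WwFf × wwff — consider each gene separately:
hairline shape: Ww × ww → 2 Ww, 2 ww → 2 W_ : 2 ww (out of 4)
earlobe attachment: Ff × ff → 2 Ff, 2 ff → 2 F_ : 2 ff (out of 4)
Looking for: widow's-peak (W_) and attached (ff)
P(widow's-peak) = 2/4, P(attached) = 2/4
P(both) = 2/4 × 2/4 = 4/16 = 1/4
Expected count = 1/4 × 1408 = 352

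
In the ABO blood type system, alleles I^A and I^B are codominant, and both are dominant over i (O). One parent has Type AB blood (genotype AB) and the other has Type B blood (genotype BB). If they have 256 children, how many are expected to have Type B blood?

Cross: AB × BB
Possible offspring genotypes: 2 AB, 2 BB
Blood type counts: 2 Type AB, 2 Type B
Probability of Type B: 2/4 = 1/2
Expected count = 1/2 × 256 = 128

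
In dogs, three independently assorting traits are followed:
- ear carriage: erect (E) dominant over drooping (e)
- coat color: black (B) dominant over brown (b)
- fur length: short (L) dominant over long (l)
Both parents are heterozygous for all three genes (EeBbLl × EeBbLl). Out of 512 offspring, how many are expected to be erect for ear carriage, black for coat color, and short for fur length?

Trihybrid cross: EeBbLl × EeBbLl
Each trait segregates independently with a 3:1 phenotypic ratio, so each gene contributes 3/4 (dominant) or 1/4 (recessive).
Target: erect (ear carriage), black (coat color), short (fur length)
Probability = product of independent per-trait probabilities
= 3/4 × 3/4 × 3/4 = 27/64
Expected count = 27/64 × 512 = 216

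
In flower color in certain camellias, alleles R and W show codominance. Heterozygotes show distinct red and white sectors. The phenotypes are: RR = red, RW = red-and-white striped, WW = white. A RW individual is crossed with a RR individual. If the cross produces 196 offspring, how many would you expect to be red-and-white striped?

Punnett square for RW × RR:
Offspring genotypes: 2 RR, 2 RW
Phenotype counts: 2 red, 2 red-and-white striped
red-and-white striped: 2 out of 4 → fraction 1/2
Expected count = 1/2 × 196 = 98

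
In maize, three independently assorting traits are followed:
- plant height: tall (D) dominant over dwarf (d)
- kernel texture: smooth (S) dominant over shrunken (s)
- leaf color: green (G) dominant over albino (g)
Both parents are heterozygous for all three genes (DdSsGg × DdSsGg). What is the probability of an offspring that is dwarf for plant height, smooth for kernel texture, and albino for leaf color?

Trihybrid cross: DdSsGg × DdSsGg
Each trait segregates independently with a 3:1 phenotypic ratio, so each gene contributes 3/4 (dominant) or 1/4 (recessive).
Target: dwarf (plant height), smooth (kernel texture), albino (leaf color)
Probability = product of independent per-trait probabilities
= 1/4 × 3/4 × 1/4 = 3/64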